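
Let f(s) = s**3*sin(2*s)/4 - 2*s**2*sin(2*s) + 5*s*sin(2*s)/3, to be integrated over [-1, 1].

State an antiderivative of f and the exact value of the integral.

Integrate term by term and add the pieces.
F(s) = -s**3*cos(2*s)/8 + 3*s**2*sin(2*s)/16 + s**2*cos(2*s) - s*sin(2*s) - 31*s*cos(2*s)/48 + 31*sin(2*s)/96 - cos(2*s)/2 is an antiderivative of f.
Check: d/ds[-s**3*cos(2*s)/8 + 3*s**2*sin(2*s)/16 + s**2*cos(2*s) - s*sin(2*s) - 31*s*cos(2*s)/48 + 31*sin(2*s)/96 - cos(2*s)/2] = s**3*sin(2*s)/4 - 2*s**2*sin(2*s) + 5*s*sin(2*s)/3 = f(s).
F(1) = -47*sin(2)/96 - 13*cos(2)/48; F(-1) = -145*sin(2)/96 + 61*cos(2)/48.
Integral = F(1) - F(-1) = -37*cos(2)/24 + 49*sin(2)/48.

Antiderivative: F(s) = -s**3*cos(2*s)/8 + 3*s**2*sin(2*s)/16 + s**2*cos(2*s) - s*sin(2*s) - 31*s*cos(2*s)/48 + 31*sin(2*s)/96 - cos(2*s)/2; value = -37*cos(2)/24 + 49*sin(2)/48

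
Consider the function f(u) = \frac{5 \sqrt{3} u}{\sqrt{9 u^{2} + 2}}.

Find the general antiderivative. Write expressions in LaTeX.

F(u) = \frac{5 \sqrt{3} \sqrt{9 u^{2} + 2}}{9} + C

The substitution w = 3 u^{2} + \frac{2}{3} works: f is exactly (dF/dw)*(dw/du) for that inner function.
Check: d/du[\frac{5 \sqrt{3} \sqrt{9 u^{2} + 2}}{9}] = \frac{5 \sqrt{3} u}{\sqrt{9 u^{2} + 2}} = f(u).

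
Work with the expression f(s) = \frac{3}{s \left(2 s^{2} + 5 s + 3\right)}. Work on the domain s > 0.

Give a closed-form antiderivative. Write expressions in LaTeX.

The denominator factors as s \left(s + 1\right) \left(2 s + 3\right); partial fractions split f into directly integrable pieces: \frac{4}{2 s + 3} - \frac{3}{s + 1} + \frac{1}{s}.
Check: d/ds[\log{\left(s \right)} - 3 \log{\left(s + 1 \right)} + 2 \log{\left(s + \frac{3}{2} \right)}] = \frac{3}{2 s^{3} + 5 s^{2} + 3 s}, which equals f(s).

An antiderivative is F(s) = \log{\left(s \right)} - 3 \log{\left(s + 1 \right)} + 2 \log{\left(s + \frac{3}{2} \right)}.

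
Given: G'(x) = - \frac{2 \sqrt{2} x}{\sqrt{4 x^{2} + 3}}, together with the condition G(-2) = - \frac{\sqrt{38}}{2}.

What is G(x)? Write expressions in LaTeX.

G(x) = - \frac{\sqrt{2} \sqrt{4 x^{2} + 3}}{2}

The substitution u = 2 x^{2} + \frac{3}{2} works: G'(x) is exactly (dG/du)*(du/dx) for that inner function.
A general antiderivative is - \sqrt{2 x^{2} + \frac{3}{2}} + C.
The condition gives C = - \frac{\sqrt{38}}{2} - (- \frac{\sqrt{38}}{2}) = 0.
So G(x) = - \frac{\sqrt{2} \sqrt{4 x^{2} + 3}}{2}.
Check: d/dx[- \frac{\sqrt{2} \sqrt{4 x^{2} + 3}}{2}] = - \frac{2 \sqrt{2} x}{\sqrt{4 x^{2} + 3}} = G'(x).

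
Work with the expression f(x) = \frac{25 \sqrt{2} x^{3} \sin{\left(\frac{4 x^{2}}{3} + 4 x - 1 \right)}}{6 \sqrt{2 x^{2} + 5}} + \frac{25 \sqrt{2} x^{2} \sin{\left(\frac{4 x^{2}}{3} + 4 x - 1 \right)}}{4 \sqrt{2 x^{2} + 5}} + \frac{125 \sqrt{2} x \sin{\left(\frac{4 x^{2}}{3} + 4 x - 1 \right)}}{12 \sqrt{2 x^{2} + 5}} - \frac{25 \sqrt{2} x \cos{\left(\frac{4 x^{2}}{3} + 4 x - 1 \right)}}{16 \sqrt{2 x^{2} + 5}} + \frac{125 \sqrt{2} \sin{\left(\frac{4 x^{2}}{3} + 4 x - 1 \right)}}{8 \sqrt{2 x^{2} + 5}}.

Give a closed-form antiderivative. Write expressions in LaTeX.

An antiderivative is F(x) = - \frac{25 \sqrt{x^{2} + \frac{5}{2}} \cos{\left(\frac{4 x^{2}}{3} + 4 x - 1 \right)}}{16}.

Recognize the product-rule pattern: f = u'v + uv' with u = - \frac{25 \sqrt{x^{2} + \frac{5}{2}}}{16}, v = \cos{\left(\frac{4 x^{2}}{3} + 4 x - 1 \right)}, so integration by parts undoes it.
Check: d/dx[- \frac{25 \sqrt{x^{2} + \frac{5}{2}} \cos{\left(\frac{4 x^{2}}{3} + 4 x - 1 \right)}}{16}] = \frac{\sqrt{2} \left(200 x^{3} \sin{\left(\frac{4 x^{2}}{3} + 4 x - 1 \right)} + 300 x^{2} \sin{\left(\frac{4 x^{2}}{3} + 4 x - 1 \right)} + 500 x \sin{\left(\frac{4 x^{2}}{3} + 4 x - 1 \right)} - 75 x \cos{\left(\frac{4 x^{2}}{3} + 4 x - 1 \right)} + 750 \sin{\left(\frac{4 x^{2}}{3} + 4 x - 1 \right)}\right)}{48 \sqrt{2 x^{2} + 5}}, which equals f(x).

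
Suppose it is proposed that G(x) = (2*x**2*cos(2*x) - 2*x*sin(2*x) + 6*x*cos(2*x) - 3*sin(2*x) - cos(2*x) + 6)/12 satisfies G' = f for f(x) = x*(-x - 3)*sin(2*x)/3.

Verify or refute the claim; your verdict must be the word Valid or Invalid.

Valid - differentiating G returns exactly f.

d/dx[G] = -x**2*sin(2*x)/3 - x*sin(2*x)
This equals f(x) exactly, so the claim holds.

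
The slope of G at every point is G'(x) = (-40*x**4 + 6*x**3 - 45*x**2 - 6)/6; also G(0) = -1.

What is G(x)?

A candidate passes only if d/dx[G] lands on the given G'(x) exactly.
A general antiderivative is -4*x**5/3 + x**4/4 - 5*x**3/2 - x - 1 + C.
The condition gives C = -1 - (-1) = 0.
So G(x) = -4*x**5/3 + x**4/4 - 5*x**3/2 - x - 1.
Check: d/dx[-4*x**5/3 + x**4/4 - 5*x**3/2 - x - 1] = -20*x**4/3 + x**3 - 15*x**2/2 - 1, which equals G'(x).

G(x) = -4*x**5/3 + x**4/4 - 5*x**3/2 - x - 1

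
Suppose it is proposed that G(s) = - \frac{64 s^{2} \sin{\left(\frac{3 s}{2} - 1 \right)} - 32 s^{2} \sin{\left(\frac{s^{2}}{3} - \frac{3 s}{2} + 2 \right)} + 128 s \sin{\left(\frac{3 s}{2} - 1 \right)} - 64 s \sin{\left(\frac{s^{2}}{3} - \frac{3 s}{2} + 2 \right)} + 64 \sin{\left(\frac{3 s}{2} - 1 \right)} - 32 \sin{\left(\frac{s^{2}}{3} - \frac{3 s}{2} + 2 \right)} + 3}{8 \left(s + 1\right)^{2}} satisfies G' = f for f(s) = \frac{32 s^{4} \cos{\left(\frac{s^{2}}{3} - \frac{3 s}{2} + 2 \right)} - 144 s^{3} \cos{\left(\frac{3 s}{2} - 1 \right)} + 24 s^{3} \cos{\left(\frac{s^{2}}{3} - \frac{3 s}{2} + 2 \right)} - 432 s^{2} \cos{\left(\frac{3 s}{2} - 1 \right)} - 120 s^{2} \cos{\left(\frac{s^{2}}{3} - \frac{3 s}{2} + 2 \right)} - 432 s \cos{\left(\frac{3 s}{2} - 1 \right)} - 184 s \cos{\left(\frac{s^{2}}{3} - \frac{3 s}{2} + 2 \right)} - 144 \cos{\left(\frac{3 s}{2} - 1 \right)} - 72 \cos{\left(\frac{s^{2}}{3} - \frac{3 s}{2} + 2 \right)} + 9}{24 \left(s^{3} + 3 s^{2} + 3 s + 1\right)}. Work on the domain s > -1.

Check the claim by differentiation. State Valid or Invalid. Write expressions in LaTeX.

d/ds[G] = \frac{32 s^{4} \cos{\left(\frac{s^{2}}{3} - \frac{3 s}{2} + 2 \right)} - 144 s^{3} \cos{\left(\frac{3 s}{2} - 1 \right)} + 24 s^{3} \cos{\left(\frac{s^{2}}{3} - \frac{3 s}{2} + 2 \right)} - 432 s^{2} \cos{\left(\frac{3 s}{2} - 1 \right)} - 120 s^{2} \cos{\left(\frac{s^{2}}{3} - \frac{3 s}{2} + 2 \right)} - 432 s \cos{\left(\frac{3 s}{2} - 1 \right)} - 184 s \cos{\left(\frac{s^{2}}{3} - \frac{3 s}{2} + 2 \right)} - 144 \cos{\left(\frac{3 s}{2} - 1 \right)} - 72 \cos{\left(\frac{s^{2}}{3} - \frac{3 s}{2} + 2 \right)} + 9}{12 s^{3} + 36 s^{2} + 36 s + 12}
d/ds[G] - f(s) = \frac{32 s^{4} \cos{\left(\frac{s^{2}}{3} - \frac{3 s}{2} + 2 \right)} - 144 s^{3} \cos{\left(\frac{3 s}{2} - 1 \right)} + 24 s^{3} \cos{\left(\frac{s^{2}}{3} - \frac{3 s}{2} + 2 \right)} - 432 s^{2} \cos{\left(\frac{3 s}{2} - 1 \right)} - 120 s^{2} \cos{\left(\frac{s^{2}}{3} - \frac{3 s}{2} + 2 \right)} - 432 s \cos{\left(\frac{3 s}{2} - 1 \right)} - 184 s \cos{\left(\frac{s^{2}}{3} - \frac{3 s}{2} + 2 \right)} - 144 \cos{\left(\frac{3 s}{2} - 1 \right)} - 72 \cos{\left(\frac{s^{2}}{3} - \frac{3 s}{2} + 2 \right)} + 9}{24 s^{3} + 72 s^{2} + 72 s + 24} != 0.

Invalid: d/ds[G] - f = \frac{32 s^{4} \cos{\left(\frac{s^{2}}{3} - \frac{3 s}{2} + 2 \right)} - 144 s^{3} \cos{\left(\frac{3 s}{2} - 1 \right)} + 24 s^{3} \cos{\left(\frac{s^{2}}{3} - \frac{3 s}{2} + 2 \right)} - 432 s^{2} \cos{\left(\frac{3 s}{2} - 1 \right)} - 120 s^{2} \cos{\left(\frac{s^{2}}{3} - \frac{3 s}{2} + 2 \right)} - 432 s \cos{\left(\frac{3 s}{2} - 1 \right)} - 184 s \cos{\left(\frac{s^{2}}{3} - \frac{3 s}{2} + 2 \right)} - 144 \cos{\left(\frac{3 s}{2} - 1 \right)} - 72 \cos{\left(\frac{s^{2}}{3} - \frac{3 s}{2} + 2 \right)} + 9}{24 s^{3} + 72 s^{2} + 72 s + 24}, which is not 0.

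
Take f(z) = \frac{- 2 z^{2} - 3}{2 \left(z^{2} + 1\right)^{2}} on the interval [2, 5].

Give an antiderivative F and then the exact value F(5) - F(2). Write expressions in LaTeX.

Antiderivative: F(z) = - \frac{z}{4 z^{2} + 4} - \frac{5 \operatorname{atan}{\left(z \right)}}{4}; value = - \frac{5 \operatorname{atan}{\left(5 \right)}}{4} + \frac{27}{520} + \frac{5 \operatorname{atan}{\left(2 \right)}}{4}

An antiderivative F(z) passes only if d/dz[F] lands on f(z) exactly.
F(z) = - \frac{z}{4 z^{2} + 4} - \frac{5 \operatorname{atan}{\left(z \right)}}{4} is an antiderivative of f.
Check: d/dz[- \frac{z}{4 z^{2} + 4} - \frac{5 \operatorname{atan}{\left(z \right)}}{4}] = \frac{- 2 z^{2} - 3}{2 z^{4} + 4 z^{2} + 2}, which equals f(z).
F(5) = - \frac{5 \operatorname{atan}{\left(5 \right)}}{4} - \frac{5}{104}; F(2) = - \frac{5 \operatorname{atan}{\left(2 \right)}}{4} - \frac{1}{10}.
Integral = F(5) - F(2) = - \frac{5 \operatorname{atan}{\left(5 \right)}}{4} + \frac{27}{520} + \frac{5 \operatorname{atan}{\left(2 \right)}}{4}.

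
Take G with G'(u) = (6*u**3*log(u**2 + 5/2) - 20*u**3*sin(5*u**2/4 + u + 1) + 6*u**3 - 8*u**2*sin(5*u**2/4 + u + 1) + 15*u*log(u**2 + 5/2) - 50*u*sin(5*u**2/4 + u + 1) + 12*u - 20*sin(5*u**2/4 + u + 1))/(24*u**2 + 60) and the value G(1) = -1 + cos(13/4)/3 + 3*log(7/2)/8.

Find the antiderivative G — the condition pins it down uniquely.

For G(u) to be correct, d/du[G] must agree with the stated G'(u) identically.
A general antiderivative is (u**2/4 + 1/2)*log(u**2 + 5/2)/2 + cos(5*u**2/4 + u + 1)/3 + C.
The condition gives C = -1 + cos(13/4)/3 + 3*log(7/2)/8 - (cos(13/4)/3 + 3*log(7/2)/8) = -1.
So G(u) = (3*(u**2 + 2)*log(u**2 + 5/2) + 8*cos(5*u**2/4 + u + 1) - 24)/24.
Check: d/du[(3*(u**2 + 2)*log(u**2 + 5/2) + 8*cos(5*u**2/4 + u + 1) - 24)/24] = (6*u**3*log(u**2 + 5/2) - 20*u**3*sin(5*u**2/4 + u + 1) + 6*u**3 - 8*u**2*sin(5*u**2/4 + u + 1) + 15*u*log(u**2 + 5/2) - 50*u*sin(5*u**2/4 + u + 1) + 12*u - 20*sin(5*u**2/4 + u + 1))/(24*u**2 + 60) = G'(u).

G(u) = (3*(u**2 + 2)*log(u**2 + 5/2) + 8*cos(5*u**2/4 + u + 1) - 24)/24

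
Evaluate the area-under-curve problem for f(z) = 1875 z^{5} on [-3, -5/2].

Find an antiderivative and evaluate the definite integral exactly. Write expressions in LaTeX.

A first test for any F(z): its z-derivative must equal f(z) identically.
F(z) = \frac{625 z^{6}}{2} is an antiderivative of f.
Check: d/dz[\frac{625 z^{6}}{2}] = 1875 z^{5} = f(z).
F(-5/2) = \frac{9765625}{128}; F(-3) = \frac{455625}{2}.
Integral = F(-5/2) - F(-3) = - \frac{19394375}{128}.

Antiderivative: F(z) = \frac{625 z^{6}}{2}; value = - \frac{19394375}{128}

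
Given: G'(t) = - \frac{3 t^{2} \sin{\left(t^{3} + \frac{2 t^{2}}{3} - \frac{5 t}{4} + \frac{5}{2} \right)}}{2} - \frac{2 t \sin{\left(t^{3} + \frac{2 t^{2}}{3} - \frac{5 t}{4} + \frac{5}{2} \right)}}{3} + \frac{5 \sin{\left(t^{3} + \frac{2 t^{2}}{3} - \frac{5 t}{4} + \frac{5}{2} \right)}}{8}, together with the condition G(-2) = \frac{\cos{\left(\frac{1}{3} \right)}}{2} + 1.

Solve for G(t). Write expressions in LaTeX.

G'(t) matches the chain-rule pattern g'(h)*h' with inner function h(t) = t^{3} + \frac{2 t^{2}}{3} - \frac{5 t}{4} + \frac{5}{2}; substituting u = h(t) collapses the integral.
A general antiderivative is \frac{\cos{\left(t^{3} + \frac{2 t^{2}}{3} - \frac{5 t}{4} + \frac{5}{2} \right)}}{2} + C.
The condition gives C = \frac{\cos{\left(\frac{1}{3} \right)}}{2} + 1 - (\frac{\cos{\left(\frac{1}{3} \right)}}{2}) = 1.
So G(t) = \frac{\cos{\left(t^{3} + \frac{2 t^{2}}{3} - \frac{5 t}{4} + \frac{5}{2} \right)}}{2} + 1.
Check: d/dt[\frac{\cos{\left(t^{3} + \frac{2 t^{2}}{3} - \frac{5 t}{4} + \frac{5}{2} \right)}}{2} + 1] = - \frac{3 t^{2} \sin{\left(t^{3} + \frac{2 t^{2}}{3} - \frac{5 t}{4} + \frac{5}{2} \right)}}{2} - \frac{2 t \sin{\left(t^{3} + \frac{2 t^{2}}{3} - \frac{5 t}{4} + \frac{5}{2} \right)}}{3} + \frac{5 \sin{\left(t^{3} + \frac{2 t^{2}}{3} - \frac{5 t}{4} + \frac{5}{2} \right)}}{8} = G'(t).

G(t) = \frac{\cos{\left(t^{3} + \frac{2 t^{2}}{3} - \frac{5 t}{4} + \frac{5}{2} \right)}}{2} + 1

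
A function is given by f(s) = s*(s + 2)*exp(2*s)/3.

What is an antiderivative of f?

An antiderivative is F(s) = s**2*exp(2*s)/6 + s*exp(2*s)/6 - exp(2*s)/12.

Recognize the product-rule pattern: f = u'v + uv' with u = s**2/6 + s/6 - 1/12, v = exp(2*s), so integration by parts undoes it.
Check: d/ds[s**2*exp(2*s)/6 + s*exp(2*s)/6 - exp(2*s)/12] = s**2*exp(2*s)/3 + 2*s*exp(2*s)/3, which equals f(s).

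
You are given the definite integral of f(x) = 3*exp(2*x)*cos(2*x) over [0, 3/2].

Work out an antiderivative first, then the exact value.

Antiderivative: F(x) = 3*exp(2*x)*sin(2*x)/4 + 3*exp(2*x)*cos(2*x)/4; value = 3*exp(3)*cos(3)/4 - 3/4 + 3*exp(3)*sin(3)/4

Recover f(x) by differentiating a candidate F(x); any mismatch rules it out.
F(x) = 3*exp(2*x)*sin(2*x)/4 + 3*exp(2*x)*cos(2*x)/4 is an antiderivative of f.
Check: d/dx[3*exp(2*x)*sin(2*x)/4 + 3*exp(2*x)*cos(2*x)/4] = 3*exp(2*x)*cos(2*x) = f(x).
F(3/2) = 3*exp(3)*cos(3)/4 + 3*exp(3)*sin(3)/4; F(0) = 3/4.
Integral = F(3/2) - F(0) = 3*exp(3)*cos(3)/4 - 3/4 + 3*exp(3)*sin(3)/4.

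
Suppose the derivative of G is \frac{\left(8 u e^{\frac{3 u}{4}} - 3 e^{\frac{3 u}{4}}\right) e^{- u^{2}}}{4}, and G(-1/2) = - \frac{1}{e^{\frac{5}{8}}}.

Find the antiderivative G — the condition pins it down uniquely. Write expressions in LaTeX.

G(u) = - e^{\frac{3 u}{4}} e^{- u^{2}}

G'(u) matches the chain-rule pattern g'(h)*h' with inner function h(u) = - u^{2} + \frac{3 u}{4}; substituting w = h(u) collapses the integral.
A general antiderivative is - e^{- u^{2} + \frac{3 u}{4}} + C.
The condition gives C = - \frac{1}{e^{\frac{5}{8}}} - (- \frac{1}{e^{\frac{5}{8}}}) = 0.
So G(u) = - e^{\frac{3 u}{4}} e^{- u^{2}}.
Check: d/du[- e^{\frac{3 u}{4}} e^{- u^{2}}] = \frac{\left(8 u e^{\frac{3 u}{4}} - 3 e^{\frac{3 u}{4}}\right) e^{- u^{2}}}{4} = G'(u).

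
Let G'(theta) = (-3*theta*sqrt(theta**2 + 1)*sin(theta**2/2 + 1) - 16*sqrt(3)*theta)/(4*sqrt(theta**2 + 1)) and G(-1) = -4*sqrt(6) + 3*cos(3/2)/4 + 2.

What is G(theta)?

G(theta) = -4*sqrt(3*theta**2 + 3) + 3*cos(theta**2/2 + 1)/4 + 2

Recover the given G'(theta) by differentiating a candidate G(theta); any mismatch rules it out.
A general antiderivative is -4*sqrt(3*theta**2 + 3) + 3*cos(theta**2/2 + 1)/4 + C.
The condition gives C = -4*sqrt(6) + 3*cos(3/2)/4 + 2 - (-4*sqrt(6) + 3*cos(3/2)/4) = 2.
So G(theta) = -4*sqrt(3*theta**2 + 3) + 3*cos(theta**2/2 + 1)/4 + 2.
Check: d/dtheta[-4*sqrt(3*theta**2 + 3) + 3*cos(theta**2/2 + 1)/4 + 2] = (-3*theta*sqrt(theta**2 + 1)*sin(theta**2/2 + 1) - 16*sqrt(3)*theta)/(4*sqrt(theta**2 + 1)) = G'(theta).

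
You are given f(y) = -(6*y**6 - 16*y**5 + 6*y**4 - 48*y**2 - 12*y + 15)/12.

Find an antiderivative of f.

An antiderivative is F(y) = -y**7/14 + 2*y**6/9 - y**5/10 + 4*y**3/3 + y**2/2 - 5*y/4.

Differentiate the proposed F(y) back; it has to land on f(y) exactly.
Check: d/dy[-y**7/14 + 2*y**6/9 - y**5/10 + 4*y**3/3 + y**2/2 - 5*y/4] = -y**6/2 + 4*y**5/3 - y**4/2 + 4*y**2 + y - 5/4, which equals f(y).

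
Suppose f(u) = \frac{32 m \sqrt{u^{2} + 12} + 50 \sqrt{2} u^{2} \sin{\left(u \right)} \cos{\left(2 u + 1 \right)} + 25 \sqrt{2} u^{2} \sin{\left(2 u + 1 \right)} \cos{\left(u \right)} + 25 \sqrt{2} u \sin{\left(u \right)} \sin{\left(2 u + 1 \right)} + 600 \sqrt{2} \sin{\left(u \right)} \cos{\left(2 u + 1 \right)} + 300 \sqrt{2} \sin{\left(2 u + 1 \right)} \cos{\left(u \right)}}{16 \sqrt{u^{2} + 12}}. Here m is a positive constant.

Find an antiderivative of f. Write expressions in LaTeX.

An antiderivative is F(u) = 2 m u + \frac{25 \sqrt{\frac{u^{2}}{2} + 6} \sin{\left(u \right)} \sin{\left(2 u + 1 \right)}}{8}.

For F(u) to be correct the identity F'(u) - f(u) = 0 must hold.
Check: d/du[2 m u + \frac{25 \sqrt{\frac{u^{2}}{2} + 6} \sin{\left(u \right)} \sin{\left(2 u + 1 \right)}}{8}] = \frac{\sqrt{2} \left(16 \sqrt{2} m \sqrt{u^{2} + 12} + 50 u^{2} \sin{\left(u \right)} \cos{\left(2 u + 1 \right)} + 25 u^{2} \sin{\left(2 u + 1 \right)} \cos{\left(u \right)} + 25 u \sin{\left(u \right)} \sin{\left(2 u + 1 \right)} + 600 \sin{\left(u \right)} \cos{\left(2 u + 1 \right)} + 300 \sin{\left(2 u + 1 \right)} \cos{\left(u \right)}\right)}{16 \sqrt{u^{2} + 12}}, which equals f(u).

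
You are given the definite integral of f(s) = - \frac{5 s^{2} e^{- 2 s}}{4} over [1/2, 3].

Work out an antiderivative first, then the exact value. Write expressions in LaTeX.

f has the shape u'v + uv' for u = \frac{5 s^{2}}{8} + \frac{5 s}{8} + \frac{5}{16} and v = e^{- 2 s} — it is the derivative of the product u*v.
F(s) = \frac{\left(10 s^{2} + 10 s + 5\right) e^{- 2 s}}{16} is an antiderivative of f.
Check: d/ds[\frac{\left(10 s^{2} + 10 s + 5\right) e^{- 2 s}}{16}] = - \frac{5 s^{2} e^{- 2 s}}{4} = f(s).
F(3) = \frac{125}{16 e^{6}}; F(1/2) = \frac{25}{32 e}.
Integral = F(3) - F(1/2) = - \frac{25}{32 e} + \frac{125}{16 e^{6}}.

Antiderivative: F(s) = \frac{\left(10 s^{2} + 10 s + 5\right) e^{- 2 s}}{16}; value = - \frac{25}{32 e} + \frac{125}{16 e^{6}}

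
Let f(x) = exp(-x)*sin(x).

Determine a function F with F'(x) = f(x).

An antiderivative is F(x) = -(sin(x) + cos(x))*exp(-x)/2.

Since d/dx undoes antidifferentiation here, F'(x) = f(x) is required of F(x).
Check: d/dx[-(sin(x) + cos(x))*exp(-x)/2] = exp(-x)*sin(x) = f(x).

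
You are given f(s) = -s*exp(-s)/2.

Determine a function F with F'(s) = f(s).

f has the shape u'v + uv' for u = s/2 + 1/2 and v = exp(-s) — it is the derivative of the product u*v.
Check: d/ds[s*exp(-s)/2 + exp(-s)/2] = -s*exp(-s)/2 = f(s).

An antiderivative is F(s) = s*exp(-s)/2 + exp(-s)/2.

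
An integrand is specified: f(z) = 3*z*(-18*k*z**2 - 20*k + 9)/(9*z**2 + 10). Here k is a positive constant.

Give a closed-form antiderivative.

An antiderivative is F(z) = 3*(-2*k*z**2 + log(3*z**2/2 + 5/3))/2.

Check any antiderivative F(z) by computing F'(z) and comparing it with f(z).
Check: d/dz[3*(-2*k*z**2 + log(3*z**2/2 + 5/3))/2] = (-54*k*z**3 - 60*k*z + 27*z)/(9*z**2 + 10), which equals f(z).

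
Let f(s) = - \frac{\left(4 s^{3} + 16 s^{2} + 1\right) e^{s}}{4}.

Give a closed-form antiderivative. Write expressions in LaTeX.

An antiderivative is F(s) = - s^{3} e^{s} - s^{2} e^{s} + 2 s e^{s} - \frac{9 e^{s}}{4}.

f has the shape u'v + uv' for u = - s^{3} - s^{2} + 2 s - \frac{9}{4} and v = e^{s} — it is the derivative of the product u*v.
Check: d/ds[- s^{3} e^{s} - s^{2} e^{s} + 2 s e^{s} - \frac{9 e^{s}}{4}] = - s^{3} e^{s} - 4 s^{2} e^{s} - \frac{e^{s}}{4}, which equals f(s).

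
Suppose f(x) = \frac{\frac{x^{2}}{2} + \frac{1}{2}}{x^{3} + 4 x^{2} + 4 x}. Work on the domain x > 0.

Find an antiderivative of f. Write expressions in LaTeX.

Factor the denominator (2 x \left(x + 2\right)^{2}) and decompose: f = \frac{3}{8 \left(x + 2\right)} - \frac{5}{4 \left(x + 2\right)^{2}} + \frac{1}{8 x}; each piece integrates to a log, atan, or power term.
Check: d/dx[\frac{x \log{\left(x \right)} + 3 x \log{\left(x + 2 \right)} + 2 \log{\left(x \right)} + 6 \log{\left(x + 2 \right)} + 10}{8 x + 16}] = \frac{x^{2} + 1}{2 x^{3} + 8 x^{2} + 8 x}, which equals f(x).

An antiderivative is F(x) = \frac{x \log{\left(x \right)} + 3 x \log{\left(x + 2 \right)} + 2 \log{\left(x \right)} + 6 \log{\left(x + 2 \right)} + 10}{8 x + 16}.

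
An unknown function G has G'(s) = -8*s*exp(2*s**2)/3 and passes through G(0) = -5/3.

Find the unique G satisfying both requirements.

G(s) = -2*exp(2*s**2)/3 - 1

G'(s) matches the chain-rule pattern g'(h)*h' with inner function h(s) = 2*s**2; substituting u = h(s) collapses the integral.
A general antiderivative is -2*exp(2*s**2)/3 + C.
The condition gives C = -5/3 - (-2/3) = -1.
So G(s) = -2*exp(2*s**2)/3 - 1.
Check: d/ds[-2*exp(2*s**2)/3 - 1] = -8*s*exp(2*s**2)/3 = G'(s).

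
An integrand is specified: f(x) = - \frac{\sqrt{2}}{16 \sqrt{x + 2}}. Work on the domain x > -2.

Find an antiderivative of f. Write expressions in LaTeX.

An antiderivative is F(x) = - \frac{\sqrt{2} \sqrt{x + 2}}{8}.

A first test for any F(x): its x-derivative must equal f(x) identically.
Check: d/dx[- \frac{\sqrt{2} \sqrt{x + 2}}{8}] = - \frac{\sqrt{2}}{16 \sqrt{x + 2}} = f(x).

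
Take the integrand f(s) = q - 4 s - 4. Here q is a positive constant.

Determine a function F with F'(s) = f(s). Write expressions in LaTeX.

Since d/ds undoes antidifferentiation here, F'(s) = f(s) is required of F(s).
Check: d/ds[\frac{4 q s - 8 s^{2} - 16 s + 1}{4}] = q - 4 s - 4 = f(s).

An antiderivative is F(s) = \frac{4 q s - 8 s^{2} - 16 s + 1}{4}.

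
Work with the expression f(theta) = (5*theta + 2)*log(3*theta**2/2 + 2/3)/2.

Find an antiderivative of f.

Since d/dtheta undoes antidifferentiation here, F'(theta) = f(theta) is required of F(theta).
Check: d/dtheta[(-45*theta**2 + 9*theta*(5*theta + 4)*log(3*theta**2/2 + 2/3) - 72*theta + 20*log(theta**2 + 4/9) + 48*atan(3*theta/2))/36] = 5*theta*log(9*theta**2 + 4)/2 - 5*theta*log(6)/2 + log(9*theta**2 + 4) - log(6), which equals f(theta).

An antiderivative is F(theta) = (-45*theta**2 + 9*theta*(5*theta + 4)*log(3*theta**2/2 + 2/3) - 72*theta + 20*log(theta**2 + 4/9) + 48*atan(3*theta/2))/36.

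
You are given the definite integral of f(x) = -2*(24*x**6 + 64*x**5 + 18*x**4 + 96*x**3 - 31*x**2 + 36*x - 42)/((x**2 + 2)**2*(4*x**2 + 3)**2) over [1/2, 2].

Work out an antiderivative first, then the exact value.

Recover f(x) by differentiating a candidate F(x); any mismatch rules it out.
F(x) = 2*(2*x*(x**2 + 2) + (x + 2)*(4*x**2 + 3))/((x**2 + 2)*(4*x**2 + 3)) is an antiderivative of f.
Check: d/dx[2*(2*x*(x**2 + 2) + (x + 2)*(4*x**2 + 3))/((x**2 + 2)*(4*x**2 + 3))] = (-48*x**6 - 128*x**5 - 36*x**4 - 192*x**3 + 62*x**2 - 72*x + 84)/(16*x**8 + 88*x**6 + 169*x**4 + 132*x**2 + 36), which equals f(x).
F(2) = 100/57; F(1/2) = 49/18.
Integral = F(2) - F(1/2) = -331/342.

Antiderivative: F(x) = 2*(2*x*(x**2 + 2) + (x + 2)*(4*x**2 + 3))/((x**2 + 2)*(4*x**2 + 3)); value = -331/342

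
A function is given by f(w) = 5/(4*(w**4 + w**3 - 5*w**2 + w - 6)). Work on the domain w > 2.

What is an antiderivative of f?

An antiderivative is F(w) = log(w - 2)/20 - log(w + 3)/40 - log(w**2 + 1)/80 - 7*atan(w)/40.

Factor the denominator (4*(w - 2)*(w + 3)*(w**2 + 1)) and decompose: f = -(w + 7)/(40*(w**2 + 1)) - 1/(40*(w + 3)) + 1/(20*(w - 2)); each piece integrates to a log, atan, or power term.
Check: d/dw[log(w - 2)/20 - log(w + 3)/40 - log(w**2 + 1)/80 - 7*atan(w)/40] = 5/(4*w**4 + 4*w**3 - 20*w**2 + 4*w - 24), which equals f(w).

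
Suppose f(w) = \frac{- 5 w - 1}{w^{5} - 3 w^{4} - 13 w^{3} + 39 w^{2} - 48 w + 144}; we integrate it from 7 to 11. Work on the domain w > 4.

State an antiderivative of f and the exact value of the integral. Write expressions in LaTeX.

Antiderivative: F(w) = \frac{- 441 \log{\left(w - 4 \right)} + 608 \log{\left(w - 3 \right)} + 57 \log{\left(w + 4 \right)} - 112 \log{\left(w^{2} + 3 \right)} + 56 \sqrt{3} \operatorname{atan}{\left(\frac{\sqrt{3} w}{3} \right)}}{3192}; value = - \frac{21 \log{\left(7 \right)}}{152} - \frac{4 \log{\left(4 \right)}}{21} - \frac{2 \log{\left(124 \right)}}{57} - \frac{\log{\left(11 \right)}}{56} - \frac{\sqrt{3} \operatorname{atan}{\left(\frac{7 \sqrt{3}}{3} \right)}}{57} + \frac{\sqrt{3} \operatorname{atan}{\left(\frac{11 \sqrt{3}}{3} \right)}}{57} + \frac{\log{\left(15 \right)}}{56} + \frac{2 \log{\left(52 \right)}}{57} + \frac{21 \log{\left(3 \right)}}{152} + \frac{4 \log{\left(8 \right)}}{21}

Factor the denominator (\left(w - 4\right) \left(w - 3\right) \left(w + 4\right) \left(w^{2} + 3\right)) and decompose: f = - \frac{4 w - 3}{57 \left(w^{2} + 3\right)} + \frac{1}{56 \left(w + 4\right)} + \frac{4}{21 \left(w - 3\right)} - \frac{21}{152 \left(w - 4\right)}; each piece integrates to a log, atan, or power term.
F(w) = \frac{- 441 \log{\left(w - 4 \right)} + 608 \log{\left(w - 3 \right)} + 57 \log{\left(w + 4 \right)} - 112 \log{\left(w^{2} + 3 \right)} + 56 \sqrt{3} \operatorname{atan}{\left(\frac{\sqrt{3} w}{3} \right)}}{3192} is an antiderivative of f.
Check: d/dw[\frac{- 441 \log{\left(w - 4 \right)} + 608 \log{\left(w - 3 \right)} + 57 \log{\left(w + 4 \right)} - 112 \log{\left(w^{2} + 3 \right)} + 56 \sqrt{3} \operatorname{atan}{\left(\frac{\sqrt{3} w}{3} \right)}}{3192}] = \frac{- 5 w - 1}{w^{5} - 3 w^{4} - 13 w^{3} + 39 w^{2} - 48 w + 144} = f(w).
F(11) = - \frac{21 \log{\left(7 \right)}}{152} - \frac{2 \log{\left(124 \right)}}{57} + \frac{\sqrt{3} \operatorname{atan}{\left(\frac{11 \sqrt{3}}{3} \right)}}{57} + \frac{\log{\left(15 \right)}}{56} + \frac{4 \log{\left(8 \right)}}{21}; F(7) = - \frac{21 \log{\left(3 \right)}}{152} - \frac{2 \log{\left(52 \right)}}{57} + \frac{\sqrt{3} \operatorname{atan}{\left(\frac{7 \sqrt{3}}{3} \right)}}{57} + \frac{\log{\left(11 \right)}}{56} + \frac{4 \log{\left(4 \right)}}{21}.
Integral = F(11) - F(7) = - \frac{21 \log{\left(7 \right)}}{152} - \frac{4 \log{\left(4 \right)}}{21} - \frac{2 \log{\left(124 \right)}}{57} - \frac{\log{\left(11 \right)}}{56} - \frac{\sqrt{3} \operatorname{atan}{\left(\frac{7 \sqrt{3}}{3} \right)}}{57} + \frac{\sqrt{3} \operatorname{atan}{\left(\frac{11 \sqrt{3}}{3} \right)}}{57} + \frac{\log{\left(15 \right)}}{56} + \frac{2 \log{\left(52 \right)}}{57} + \frac{21 \log{\left(3 \right)}}{152} + \frac{4 \log{\left(8 \right)}}{21}.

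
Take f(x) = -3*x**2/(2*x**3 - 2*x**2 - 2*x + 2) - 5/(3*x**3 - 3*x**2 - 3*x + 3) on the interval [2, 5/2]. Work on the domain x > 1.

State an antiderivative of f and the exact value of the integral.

Factor the denominator (6*(x - 1)**2*(x + 1)) and decompose: f = -19/(24*(x + 1)) - 17/(24*(x - 1)) - 19/(12*(x - 1)**2); each piece integrates to a log, atan, or power term.
F(x) = -(17*x*log(x - 1) + 19*x*log(x + 1) - 17*log(x - 1) - 19*log(x + 1) - 38)/(24*(x - 1)) is an antiderivative of f.
Check: d/dx[-(17*x*log(x - 1) + 19*x*log(x + 1) - 17*log(x - 1) - 19*log(x + 1) - 38)/(24*(x - 1))] = (-9*x**2 - 10)/(6*x**3 - 6*x**2 - 6*x + 6), which equals f(x).
F(5/2) = -19*log(7/2)/24 - 17*log(3/2)/24 + 19/18; F(2) = 19/12 - 19*log(3)/24.
Integral = F(5/2) - F(2) = -19*log(7/2)/24 - 19/36 - 17*log(3/2)/24 + 19*log(3)/24.

Antiderivative: F(x) = -(17*x*log(x - 1) + 19*x*log(x + 1) - 17*log(x - 1) - 19*log(x + 1) - 38)/(24*(x - 1)); value = -19*log(7/2)/24 - 19/36 - 17*log(3/2)/24 + 19*log(3)/24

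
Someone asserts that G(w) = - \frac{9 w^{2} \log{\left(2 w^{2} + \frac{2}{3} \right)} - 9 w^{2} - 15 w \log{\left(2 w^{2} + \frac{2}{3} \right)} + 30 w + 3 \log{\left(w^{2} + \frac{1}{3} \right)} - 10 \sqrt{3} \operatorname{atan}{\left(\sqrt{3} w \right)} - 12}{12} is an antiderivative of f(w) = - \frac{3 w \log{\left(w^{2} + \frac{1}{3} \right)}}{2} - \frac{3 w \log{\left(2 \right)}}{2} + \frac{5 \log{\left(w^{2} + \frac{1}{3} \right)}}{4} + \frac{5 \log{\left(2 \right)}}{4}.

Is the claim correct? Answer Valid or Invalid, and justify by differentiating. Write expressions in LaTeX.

Valid - differentiating G returns exactly f.

d/dw[G] = - \frac{3 w \log{\left(w^{2} + \frac{1}{3} \right)}}{2} - \frac{3 w \log{\left(2 \right)}}{2} + \frac{5 \log{\left(w^{2} + \frac{1}{3} \right)}}{4} + \frac{5 \log{\left(2 \right)}}{4}
This equals f(w) exactly, so the claim holds.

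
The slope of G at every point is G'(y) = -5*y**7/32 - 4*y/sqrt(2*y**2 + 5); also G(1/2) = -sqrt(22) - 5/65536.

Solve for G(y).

The integrand splits into summands that can be handled one at a time.
A general antiderivative is -5*y**8/256 - 2*sqrt(2*y**2 + 5) + C.
The condition gives C = -sqrt(22) - 5/65536 - (-sqrt(22) - 5/65536) = 0.
So G(y) = -5*y**8/256 - 2*sqrt(2*y**2 + 5).
Check: d/dy[-5*y**8/256 - 2*sqrt(2*y**2 + 5)] = (-5*y**7*sqrt(2*y**2 + 5) - 128*y)/(32*sqrt(2*y**2 + 5)), which equals G'(y).

G(y) = -5*y**8/256 - 2*sqrt(2*y**2 + 5)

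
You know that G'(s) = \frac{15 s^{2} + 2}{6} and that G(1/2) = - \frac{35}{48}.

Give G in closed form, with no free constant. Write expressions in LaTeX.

A candidate passes only if d/ds[G] lands on the given G'(s) exactly.
A general antiderivative is \frac{5 s^{3}}{6} + \frac{s}{3} + C.
The condition gives C = - \frac{35}{48} - (\frac{13}{48}) = -1.
So G(s) = \frac{5 s^{3} + 2 s - 6}{6}.
Check: d/ds[\frac{5 s^{3} + 2 s - 6}{6}] = \frac{5 s^{2}}{2} + \frac{1}{3}, which equals G'(s).

G(s) = \frac{5 s^{3} + 2 s - 6}{6}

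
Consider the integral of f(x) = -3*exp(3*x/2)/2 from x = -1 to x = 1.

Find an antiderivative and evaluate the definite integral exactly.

Antiderivative: F(x) = -exp(3*x/2); value = -exp(3/2) + exp(-3/2)

For F(x) to be correct the identity F'(x) - f(x) = 0 must hold.
F(x) = -exp(3*x/2) is an antiderivative of f.
Check: d/dx[-exp(3*x/2)] = -3*exp(3*x/2)/2 = f(x).
F(1) = -exp(3/2); F(-1) = -exp(-3/2).
Integral = F(1) - F(-1) = -exp(3/2) + exp(-3/2).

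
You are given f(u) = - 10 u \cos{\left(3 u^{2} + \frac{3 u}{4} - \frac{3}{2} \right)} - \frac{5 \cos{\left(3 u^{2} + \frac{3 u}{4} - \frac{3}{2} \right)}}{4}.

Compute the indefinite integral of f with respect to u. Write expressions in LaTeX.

f matches the chain-rule pattern g'(h)*h' with inner function h(u) = 3 u^{2} + \frac{3 u}{4} - \frac{3}{2}; substituting w = h(u) collapses the integral.
Check: d/du[- \frac{5 \sin{\left(3 u^{2} + \frac{3 u}{4} - \frac{3}{2} \right)}}{3}] = - 10 u \cos{\left(3 u^{2} + \frac{3 u}{4} - \frac{3}{2} \right)} - \frac{5 \cos{\left(3 u^{2} + \frac{3 u}{4} - \frac{3}{2} \right)}}{4} = f(u).

F(u) = - \frac{5 \sin{\left(3 u^{2} + \frac{3 u}{4} - \frac{3}{2} \right)}}{3} + C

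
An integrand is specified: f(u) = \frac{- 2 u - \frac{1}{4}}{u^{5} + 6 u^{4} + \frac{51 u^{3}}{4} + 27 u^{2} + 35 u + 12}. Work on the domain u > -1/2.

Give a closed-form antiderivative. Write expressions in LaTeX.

Factor the denominator (\left(u + 4\right) \left(2 u + 1\right) \left(2 u + 3\right) \left(u^{2} + 4\right)) and decompose: f = \frac{691 u - 524}{8500 \left(u^{2} + 4\right)} - \frac{44}{125 \left(2 u + 3\right)} + \frac{12}{119 \left(2 u + 1\right)} + \frac{31}{700 \left(u + 4\right)}; each piece integrates to a log, atan, or power term.
Check: d/du[\frac{6 \log{\left(u + \frac{1}{2} \right)}}{119} - \frac{22 \log{\left(u + \frac{3}{2} \right)}}{125} + \frac{31 \log{\left(u + 4 \right)}}{700} + \frac{691 \log{\left(u^{2} + 4 \right)}}{17000} - \frac{131 \operatorname{atan}{\left(\frac{u}{2} \right)}}{4250}] = \frac{- 8 u - 1}{4 u^{5} + 24 u^{4} + 51 u^{3} + 108 u^{2} + 140 u + 48}, which equals f(u).

An antiderivative is F(u) = \frac{6 \log{\left(u + \frac{1}{2} \right)}}{119} - \frac{22 \log{\left(u + \frac{3}{2} \right)}}{125} + \frac{31 \log{\left(u + 4 \right)}}{700} + \frac{691 \log{\left(u^{2} + 4 \right)}}{17000} - \frac{131 \operatorname{atan}{\left(\frac{u}{2} \right)}}{4250}.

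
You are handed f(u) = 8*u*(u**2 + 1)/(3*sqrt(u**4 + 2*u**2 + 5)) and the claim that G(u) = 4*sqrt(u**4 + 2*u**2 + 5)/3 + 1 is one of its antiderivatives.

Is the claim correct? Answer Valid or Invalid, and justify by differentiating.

Valid. The derivative of G reproduces f.

d/du[G] = (8*u**3 + 8*u)/(3*sqrt(u**4 + 2*u**2 + 5))
This equals f(u) exactly, so the claim holds.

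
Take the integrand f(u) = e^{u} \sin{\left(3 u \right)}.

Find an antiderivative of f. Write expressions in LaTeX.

An antiderivative is F(u) = \frac{e^{u} \sin{\left(3 u \right)}}{10} - \frac{3 e^{u} \cos{\left(3 u \right)}}{10}.

A first test for any F(u): its u-derivative must equal f(u) identically.
Check: d/du[\frac{e^{u} \sin{\left(3 u \right)}}{10} - \frac{3 e^{u} \cos{\left(3 u \right)}}{10}] = e^{u} \sin{\left(3 u \right)} = f(u).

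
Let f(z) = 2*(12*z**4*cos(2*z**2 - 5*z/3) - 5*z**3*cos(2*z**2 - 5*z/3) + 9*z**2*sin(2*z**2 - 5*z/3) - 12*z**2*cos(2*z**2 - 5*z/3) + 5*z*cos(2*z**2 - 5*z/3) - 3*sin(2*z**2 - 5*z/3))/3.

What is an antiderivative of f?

An antiderivative is F(z) = -3*(-2*z**3/3 + 2*z/3)*sin(2*z**2 - 5*z/3).

f has the shape u'v + uv' for u = 2*z**3 - 2*z and v = sin(2*z**2 - 5*z/3) — it is the derivative of the product u*v.
Check: d/dz[-3*(-2*z**3/3 + 2*z/3)*sin(2*z**2 - 5*z/3)] = 8*z**4*cos(2*z**2 - 5*z/3) - 10*z**3*cos(2*z**2 - 5*z/3)/3 + 6*z**2*sin(2*z**2 - 5*z/3) - 8*z**2*cos(2*z**2 - 5*z/3) + 10*z*cos(2*z**2 - 5*z/3)/3 - 2*sin(2*z**2 - 5*z/3), which equals f(z).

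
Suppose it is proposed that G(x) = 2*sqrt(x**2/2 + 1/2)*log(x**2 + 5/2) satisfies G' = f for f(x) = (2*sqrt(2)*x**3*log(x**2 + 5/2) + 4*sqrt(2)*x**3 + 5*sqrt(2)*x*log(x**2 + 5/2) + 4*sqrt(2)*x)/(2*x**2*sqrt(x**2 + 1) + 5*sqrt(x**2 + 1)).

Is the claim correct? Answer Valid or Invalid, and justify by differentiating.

Valid - differentiating G returns exactly f.

d/dx[G] = (2*sqrt(2)*x**3*log(x**2 + 5/2) + 4*sqrt(2)*x**3 + 5*sqrt(2)*x*log(x**2 + 5/2) + 4*sqrt(2)*x)/(2*x**2*sqrt(x**2 + 1) + 5*sqrt(x**2 + 1))
This equals f(x) exactly, so the claim holds.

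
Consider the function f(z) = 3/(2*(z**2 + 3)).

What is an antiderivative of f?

An antiderivative is F(z) = sqrt(3)*atan(sqrt(3)*z/3)/2.

For F(z) to be correct the identity F'(z) - f(z) = 0 must hold.
Check: d/dz[sqrt(3)*atan(sqrt(3)*z/3)/2] = 3/(2*z**2 + 6), which equals f(z).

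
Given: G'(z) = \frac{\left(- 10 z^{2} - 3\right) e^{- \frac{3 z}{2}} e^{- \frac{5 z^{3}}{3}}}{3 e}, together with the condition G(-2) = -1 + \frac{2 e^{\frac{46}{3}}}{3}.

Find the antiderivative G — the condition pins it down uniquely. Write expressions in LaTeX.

The substitution u = - \frac{5 z^{3}}{3} - \frac{3 z}{2} - 1 works: G'(z) is exactly (dG/du)*(du/dz) for that inner function.
A general antiderivative is \frac{2 e^{- \frac{5 z^{3}}{3} - \frac{3 z}{2} - 1}}{3} + C.
The condition gives C = -1 + \frac{2 e^{\frac{46}{3}}}{3} - (\frac{2 e^{\frac{46}{3}}}{3}) = -1.
So G(z) = \frac{2 e^{- \frac{5 z^{3}}{3} - \frac{3 z}{2} - 1}}{3} - 1.
Check: d/dz[\frac{2 e^{- \frac{5 z^{3}}{3} - \frac{3 z}{2} - 1}}{3} - 1] = \frac{\left(- 10 z^{2} - 3\right) e^{- \frac{3 z}{2}} e^{- \frac{5 z^{3}}{3}}}{3 e} = G'(z).

G(z) = \frac{2 e^{- \frac{5 z^{3}}{3} - \frac{3 z}{2} - 1}}{3} - 1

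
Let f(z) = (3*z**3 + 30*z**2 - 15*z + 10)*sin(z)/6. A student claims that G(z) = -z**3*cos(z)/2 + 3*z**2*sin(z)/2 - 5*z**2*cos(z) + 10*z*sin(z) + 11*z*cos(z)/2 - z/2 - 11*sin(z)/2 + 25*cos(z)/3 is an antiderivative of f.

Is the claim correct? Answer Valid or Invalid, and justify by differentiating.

Invalid: d/dz[G] - f = -1/2, which is not 0.

d/dz[G] = z**3*sin(z)/2 + 5*z**2*sin(z) - 5*z*sin(z)/2 + 5*sin(z)/3 - 1/2
d/dz[G] - f(z) = -1/2 != 0.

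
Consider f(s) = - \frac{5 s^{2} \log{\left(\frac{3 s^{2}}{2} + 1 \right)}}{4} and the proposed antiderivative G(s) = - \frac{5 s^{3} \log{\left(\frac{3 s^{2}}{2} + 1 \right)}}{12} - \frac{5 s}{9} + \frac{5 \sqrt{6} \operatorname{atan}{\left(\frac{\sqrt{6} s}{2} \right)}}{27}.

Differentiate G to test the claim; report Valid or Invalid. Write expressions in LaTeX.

Invalid: d/ds[G] - f = - \frac{5 s^{2}}{6}, which is not 0.

d/ds[G] = - \frac{5 s^{2} \log{\left(\frac{3 s^{2}}{2} + 1 \right)}}{4} - \frac{5 s^{2}}{6}
d/ds[G] - f(s) = - \frac{5 s^{2}}{6} != 0.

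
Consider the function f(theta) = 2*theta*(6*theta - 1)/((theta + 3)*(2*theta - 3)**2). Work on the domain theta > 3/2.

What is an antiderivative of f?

An antiderivative is F(theta) = 43*log(theta - 3/2)/27 + 38*log(theta + 3)/27 - 8/(6*theta - 9).

The denominator factors as (theta + 3)*(2*theta - 3)**2; partial fractions split f into directly integrable pieces: 86/(27*(2*theta - 3)) + 16/(3*(2*theta - 3)**2) + 38/(27*(theta + 3)).
Check: d/dtheta[43*log(theta - 3/2)/27 + 38*log(theta + 3)/27 - 8/(6*theta - 9)] = (12*theta**2 - 2*theta)/(4*theta**3 - 27*theta + 27), which equals f(theta).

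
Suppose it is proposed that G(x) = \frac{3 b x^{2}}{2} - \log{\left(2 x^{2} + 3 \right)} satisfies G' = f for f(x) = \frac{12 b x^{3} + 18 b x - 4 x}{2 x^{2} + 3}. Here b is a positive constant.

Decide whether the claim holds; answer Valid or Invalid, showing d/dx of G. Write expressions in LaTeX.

d/dx[G] = \frac{6 b x^{3} + 9 b x - 4 x}{2 x^{2} + 3}
d/dx[G] - f(x) = - 3 b x != 0.

Invalid: d/dx[G] - f = - 3 b x, which is not 0.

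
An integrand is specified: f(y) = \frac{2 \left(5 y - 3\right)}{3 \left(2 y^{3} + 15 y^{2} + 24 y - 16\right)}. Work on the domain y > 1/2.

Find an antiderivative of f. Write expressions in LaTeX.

An antiderivative is F(y) = \frac{- 2 y \log{\left(y - \frac{1}{2} \right)} + 2 y \log{\left(y + 4 \right)} - 8 \log{\left(y - \frac{1}{2} \right)} + 8 \log{\left(y + 4 \right)} - 414}{243 y + 972}.

Factor the denominator (3 \left(y + 4\right)^{2} \left(2 y - 1\right)) and decompose: f = - \frac{4}{243 \left(2 y - 1\right)} + \frac{2}{243 \left(y + 4\right)} + \frac{46}{27 \left(y + 4\right)^{2}}; each piece integrates to a log, atan, or power term.
Check: d/dy[\frac{- 2 y \log{\left(y - \frac{1}{2} \right)} + 2 y \log{\left(y + 4 \right)} - 8 \log{\left(y - \frac{1}{2} \right)} + 8 \log{\left(y + 4 \right)} - 414}{243 y + 972}] = \frac{10 y - 6}{6 y^{3} + 45 y^{2} + 72 y - 48}, which equals f(y).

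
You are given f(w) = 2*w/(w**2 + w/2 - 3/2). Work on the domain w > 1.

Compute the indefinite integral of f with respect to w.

The denominator factors as (w - 1)*(2*w + 3); partial fractions split f into directly integrable pieces: 12/(5*(2*w + 3)) + 4/(5*(w - 1)).
Check: d/dw[4*log(w - 1)/5 + 6*log(w + 3/2)/5] = 4*w/(2*w**2 + w - 3), which equals f(w).

F(w) = 4*log(w - 1)/5 + 6*log(w + 3/2)/5 + C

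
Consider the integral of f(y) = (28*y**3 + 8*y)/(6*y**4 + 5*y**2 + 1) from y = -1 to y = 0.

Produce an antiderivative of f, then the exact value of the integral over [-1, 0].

Whatever form F(y) takes, F'(y) = f(y) is non-negotiable.
F(y) = -2*log(y**2 + 1/3)/3 + 3*log(2*y**2 + 1) is an antiderivative of f.
Check: d/dy[-2*log(y**2 + 1/3)/3 + 3*log(2*y**2 + 1)] = (28*y**3 + 8*y)/(6*y**4 + 5*y**2 + 1) = f(y).
F(0) = 2*log(3)/3; F(-1) = -2*log(4/3)/3 + 3*log(3).
Integral = F(0) - F(-1) = -7*log(3)/3 + 2*log(4/3)/3.

Antiderivative: F(y) = -2*log(y**2 + 1/3)/3 + 3*log(2*y**2 + 1); value = -7*log(3)/3 + 2*log(4/3)/3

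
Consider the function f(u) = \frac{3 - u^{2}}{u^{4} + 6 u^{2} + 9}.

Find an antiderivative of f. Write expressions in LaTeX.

An antiderivative is F(u) = \frac{u}{u^{2} + 3}.

Recognize the product-rule pattern: f = v'r + vr' with v = 2 u, r = \frac{1}{2 u^{2} + 6}, so integration by parts undoes it.
Check: d/du[\frac{u}{u^{2} + 3}] = \frac{3 - u^{2}}{u^{4} + 6 u^{2} + 9} = f(u).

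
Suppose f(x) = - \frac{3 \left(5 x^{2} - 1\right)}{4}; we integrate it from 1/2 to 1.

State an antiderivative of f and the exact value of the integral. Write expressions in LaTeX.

Antiderivative: F(x) = - \frac{5 x^{3}}{4} + \frac{3 x}{4}; value = - \frac{23}{32}

Since d/dx undoes antidifferentiation here, F'(x) = f(x) is required of F(x).
F(x) = - \frac{5 x^{3}}{4} + \frac{3 x}{4} is an antiderivative of f.
Check: d/dx[- \frac{5 x^{3}}{4} + \frac{3 x}{4}] = \frac{3}{4} - \frac{15 x^{2}}{4}, which equals f(x).
F(1) = - \frac{1}{2}; F(1/2) = \frac{7}{32}.
Integral = F(1) - F(1/2) = - \frac{23}{32}.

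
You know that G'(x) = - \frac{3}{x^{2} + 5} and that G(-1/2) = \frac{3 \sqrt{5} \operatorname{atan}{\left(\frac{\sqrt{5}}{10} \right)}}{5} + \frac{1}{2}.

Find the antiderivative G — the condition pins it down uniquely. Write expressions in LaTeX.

G(x) = - \frac{3 \sqrt{5} \operatorname{atan}{\left(\frac{\sqrt{5} x}{5} \right)}}{5} + \frac{1}{2}

Any candidate G(x) must reproduce the stated G'(x) exactly.
A general antiderivative is - \frac{3 \sqrt{5} \operatorname{atan}{\left(\frac{\sqrt{5} x}{5} \right)}}{5} + C.
The condition gives C = \frac{3 \sqrt{5} \operatorname{atan}{\left(\frac{\sqrt{5}}{10} \right)}}{5} + \frac{1}{2} - (\frac{3 \sqrt{5} \operatorname{atan}{\left(\frac{\sqrt{5}}{10} \right)}}{5}) = \frac{1}{2}.
So G(x) = - \frac{3 \sqrt{5} \operatorname{atan}{\left(\frac{\sqrt{5} x}{5} \right)}}{5} + \frac{1}{2}.
Check: d/dx[- \frac{3 \sqrt{5} \operatorname{atan}{\left(\frac{\sqrt{5} x}{5} \right)}}{5} + \frac{1}{2}] = - \frac{3}{x^{2} + 5} = G'(x).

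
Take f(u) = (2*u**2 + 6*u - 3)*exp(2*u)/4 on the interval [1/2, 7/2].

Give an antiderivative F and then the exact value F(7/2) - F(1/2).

f has the shape v'r + vr' for v = u**2/4 + u/2 - 5/8 and r = exp(2*u) — it is the derivative of the product v*r.
F(u) = u**2*exp(2*u)/4 + u*exp(2*u)/2 - 5*exp(2*u)/8 is an antiderivative of f.
Check: d/du[u**2*exp(2*u)/4 + u*exp(2*u)/2 - 5*exp(2*u)/8] = u**2*exp(2*u)/2 + 3*u*exp(2*u)/2 - 3*exp(2*u)/4, which equals f(u).
F(7/2) = 67*exp(7)/16; F(1/2) = -5*exp(1)/16.
Integral = F(7/2) - F(1/2) = 5*exp(1)/16 + 67*exp(7)/16.

Antiderivative: F(u) = u**2*exp(2*u)/4 + u*exp(2*u)/2 - 5*exp(2*u)/8; value = 5*exp(1)/16 + 67*exp(7)/16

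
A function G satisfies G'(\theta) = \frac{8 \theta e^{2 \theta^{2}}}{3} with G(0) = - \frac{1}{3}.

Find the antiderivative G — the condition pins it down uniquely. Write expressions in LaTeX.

G(\theta) = \frac{2 e^{2 \theta^{2}}}{3} - 1

G'(\theta) matches the chain-rule pattern g'(h)*h' with inner function h(\theta) = 2 \theta^{2}; substituting u = h(\theta) collapses the integral.
A general antiderivative is \frac{2 e^{2 \theta^{2}}}{3} + C.
The condition gives C = - \frac{1}{3} - (\frac{2}{3}) = -1.
So G(\theta) = \frac{2 e^{2 \theta^{2}}}{3} - 1.
Check: d/d\theta[\frac{2 e^{2 \theta^{2}}}{3} - 1] = \frac{8 \theta e^{2 \theta^{2}}}{3} = G'(\theta).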